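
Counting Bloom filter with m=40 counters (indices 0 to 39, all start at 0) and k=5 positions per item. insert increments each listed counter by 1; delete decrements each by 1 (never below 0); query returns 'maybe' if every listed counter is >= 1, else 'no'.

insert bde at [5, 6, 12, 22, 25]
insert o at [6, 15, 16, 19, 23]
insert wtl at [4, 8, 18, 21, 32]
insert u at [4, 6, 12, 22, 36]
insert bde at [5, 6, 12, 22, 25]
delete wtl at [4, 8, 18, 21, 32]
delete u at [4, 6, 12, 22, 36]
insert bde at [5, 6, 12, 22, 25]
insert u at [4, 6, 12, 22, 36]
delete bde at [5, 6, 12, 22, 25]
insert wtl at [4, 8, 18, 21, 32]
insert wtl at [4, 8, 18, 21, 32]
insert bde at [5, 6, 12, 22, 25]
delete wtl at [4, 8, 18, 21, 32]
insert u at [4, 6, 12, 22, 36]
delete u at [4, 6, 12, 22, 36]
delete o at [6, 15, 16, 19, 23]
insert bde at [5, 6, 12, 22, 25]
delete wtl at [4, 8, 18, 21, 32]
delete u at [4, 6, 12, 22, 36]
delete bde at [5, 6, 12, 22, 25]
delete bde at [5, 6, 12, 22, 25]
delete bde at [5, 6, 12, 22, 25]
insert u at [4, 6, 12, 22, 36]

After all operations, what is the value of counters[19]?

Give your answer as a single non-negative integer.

Step 1: insert bde at [5, 6, 12, 22, 25] -> counters=[0,0,0,0,0,1,1,0,0,0,0,0,1,0,0,0,0,0,0,0,0,0,1,0,0,1,0,0,0,0,0,0,0,0,0,0,0,0,0,0]
Step 2: insert o at [6, 15, 16, 19, 23] -> counters=[0,0,0,0,0,1,2,0,0,0,0,0,1,0,0,1,1,0,0,1,0,0,1,1,0,1,0,0,0,0,0,0,0,0,0,0,0,0,0,0]
Step 3: insert wtl at [4, 8, 18, 21, 32] -> counters=[0,0,0,0,1,1,2,0,1,0,0,0,1,0,0,1,1,0,1,1,0,1,1,1,0,1,0,0,0,0,0,0,1,0,0,0,0,0,0,0]
Step 4: insert u at [4, 6, 12, 22, 36] -> counters=[0,0,0,0,2,1,3,0,1,0,0,0,2,0,0,1,1,0,1,1,0,1,2,1,0,1,0,0,0,0,0,0,1,0,0,0,1,0,0,0]
Step 5: insert bde at [5, 6, 12, 22, 25] -> counters=[0,0,0,0,2,2,4,0,1,0,0,0,3,0,0,1,1,0,1,1,0,1,3,1,0,2,0,0,0,0,0,0,1,0,0,0,1,0,0,0]
Step 6: delete wtl at [4, 8, 18, 21, 32] -> counters=[0,0,0,0,1,2,4,0,0,0,0,0,3,0,0,1,1,0,0,1,0,0,3,1,0,2,0,0,0,0,0,0,0,0,0,0,1,0,0,0]
Step 7: delete u at [4, 6, 12, 22, 36] -> counters=[0,0,0,0,0,2,3,0,0,0,0,0,2,0,0,1,1,0,0,1,0,0,2,1,0,2,0,0,0,0,0,0,0,0,0,0,0,0,0,0]
Step 8: insert bde at [5, 6, 12, 22, 25] -> counters=[0,0,0,0,0,3,4,0,0,0,0,0,3,0,0,1,1,0,0,1,0,0,3,1,0,3,0,0,0,0,0,0,0,0,0,0,0,0,0,0]
Step 9: insert u at [4, 6, 12, 22, 36] -> counters=[0,0,0,0,1,3,5,0,0,0,0,0,4,0,0,1,1,0,0,1,0,0,4,1,0,3,0,0,0,0,0,0,0,0,0,0,1,0,0,0]
Step 10: delete bde at [5, 6, 12, 22, 25] -> counters=[0,0,0,0,1,2,4,0,0,0,0,0,3,0,0,1,1,0,0,1,0,0,3,1,0,2,0,0,0,0,0,0,0,0,0,0,1,0,0,0]
Step 11: insert wtl at [4, 8, 18, 21, 32] -> counters=[0,0,0,0,2,2,4,0,1,0,0,0,3,0,0,1,1,0,1,1,0,1,3,1,0,2,0,0,0,0,0,0,1,0,0,0,1,0,0,0]
Step 12: insert wtl at [4, 8, 18, 21, 32] -> counters=[0,0,0,0,3,2,4,0,2,0,0,0,3,0,0,1,1,0,2,1,0,2,3,1,0,2,0,0,0,0,0,0,2,0,0,0,1,0,0,0]
Step 13: insert bde at [5, 6, 12, 22, 25] -> counters=[0,0,0,0,3,3,5,0,2,0,0,0,4,0,0,1,1,0,2,1,0,2,4,1,0,3,0,0,0,0,0,0,2,0,0,0,1,0,0,0]
Step 14: delete wtl at [4, 8, 18, 21, 32] -> counters=[0,0,0,0,2,3,5,0,1,0,0,0,4,0,0,1,1,0,1,1,0,1,4,1,0,3,0,0,0,0,0,0,1,0,0,0,1,0,0,0]
Step 15: insert u at [4, 6, 12, 22, 36] -> counters=[0,0,0,0,3,3,6,0,1,0,0,0,5,0,0,1,1,0,1,1,0,1,5,1,0,3,0,0,0,0,0,0,1,0,0,0,2,0,0,0]
Step 16: delete u at [4, 6, 12, 22, 36] -> counters=[0,0,0,0,2,3,5,0,1,0,0,0,4,0,0,1,1,0,1,1,0,1,4,1,0,3,0,0,0,0,0,0,1,0,0,0,1,0,0,0]
Step 17: delete o at [6, 15, 16, 19, 23] -> counters=[0,0,0,0,2,3,4,0,1,0,0,0,4,0,0,0,0,0,1,0,0,1,4,0,0,3,0,0,0,0,0,0,1,0,0,0,1,0,0,0]
Step 18: insert bde at [5, 6, 12, 22, 25] -> counters=[0,0,0,0,2,4,5,0,1,0,0,0,5,0,0,0,0,0,1,0,0,1,5,0,0,4,0,0,0,0,0,0,1,0,0,0,1,0,0,0]
Step 19: delete wtl at [4, 8, 18, 21, 32] -> counters=[0,0,0,0,1,4,5,0,0,0,0,0,5,0,0,0,0,0,0,0,0,0,5,0,0,4,0,0,0,0,0,0,0,0,0,0,1,0,0,0]
Step 20: delete u at [4, 6, 12, 22, 36] -> counters=[0,0,0,0,0,4,4,0,0,0,0,0,4,0,0,0,0,0,0,0,0,0,4,0,0,4,0,0,0,0,0,0,0,0,0,0,0,0,0,0]
Step 21: delete bde at [5, 6, 12, 22, 25] -> counters=[0,0,0,0,0,3,3,0,0,0,0,0,3,0,0,0,0,0,0,0,0,0,3,0,0,3,0,0,0,0,0,0,0,0,0,0,0,0,0,0]
Step 22: delete bde at [5, 6, 12, 22, 25] -> counters=[0,0,0,0,0,2,2,0,0,0,0,0,2,0,0,0,0,0,0,0,0,0,2,0,0,2,0,0,0,0,0,0,0,0,0,0,0,0,0,0]
Step 23: delete bde at [5, 6, 12, 22, 25] -> counters=[0,0,0,0,0,1,1,0,0,0,0,0,1,0,0,0,0,0,0,0,0,0,1,0,0,1,0,0,0,0,0,0,0,0,0,0,0,0,0,0]
Step 24: insert u at [4, 6, 12, 22, 36] -> counters=[0,0,0,0,1,1,2,0,0,0,0,0,2,0,0,0,0,0,0,0,0,0,2,0,0,1,0,0,0,0,0,0,0,0,0,0,1,0,0,0]
Final counters=[0,0,0,0,1,1,2,0,0,0,0,0,2,0,0,0,0,0,0,0,0,0,2,0,0,1,0,0,0,0,0,0,0,0,0,0,1,0,0,0] -> counters[19]=0

Answer: 0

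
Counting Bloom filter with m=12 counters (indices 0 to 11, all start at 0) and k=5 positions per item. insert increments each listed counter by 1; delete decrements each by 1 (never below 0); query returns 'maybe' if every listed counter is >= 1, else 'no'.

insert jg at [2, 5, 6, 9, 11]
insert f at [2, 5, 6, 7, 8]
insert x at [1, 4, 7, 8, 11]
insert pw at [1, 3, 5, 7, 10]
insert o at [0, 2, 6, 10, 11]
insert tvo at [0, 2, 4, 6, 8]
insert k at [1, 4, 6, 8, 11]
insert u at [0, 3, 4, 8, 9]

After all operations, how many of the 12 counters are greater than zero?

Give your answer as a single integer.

Step 1: insert jg at [2, 5, 6, 9, 11] -> counters=[0,0,1,0,0,1,1,0,0,1,0,1]
Step 2: insert f at [2, 5, 6, 7, 8] -> counters=[0,0,2,0,0,2,2,1,1,1,0,1]
Step 3: insert x at [1, 4, 7, 8, 11] -> counters=[0,1,2,0,1,2,2,2,2,1,0,2]
Step 4: insert pw at [1, 3, 5, 7, 10] -> counters=[0,2,2,1,1,3,2,3,2,1,1,2]
Step 5: insert o at [0, 2, 6, 10, 11] -> counters=[1,2,3,1,1,3,3,3,2,1,2,3]
Step 6: insert tvo at [0, 2, 4, 6, 8] -> counters=[2,2,4,1,2,3,4,3,3,1,2,3]
Step 7: insert k at [1, 4, 6, 8, 11] -> counters=[2,3,4,1,3,3,5,3,4,1,2,4]
Step 8: insert u at [0, 3, 4, 8, 9] -> counters=[3,3,4,2,4,3,5,3,5,2,2,4]
Final counters=[3,3,4,2,4,3,5,3,5,2,2,4] -> 12 nonzero

Answer: 12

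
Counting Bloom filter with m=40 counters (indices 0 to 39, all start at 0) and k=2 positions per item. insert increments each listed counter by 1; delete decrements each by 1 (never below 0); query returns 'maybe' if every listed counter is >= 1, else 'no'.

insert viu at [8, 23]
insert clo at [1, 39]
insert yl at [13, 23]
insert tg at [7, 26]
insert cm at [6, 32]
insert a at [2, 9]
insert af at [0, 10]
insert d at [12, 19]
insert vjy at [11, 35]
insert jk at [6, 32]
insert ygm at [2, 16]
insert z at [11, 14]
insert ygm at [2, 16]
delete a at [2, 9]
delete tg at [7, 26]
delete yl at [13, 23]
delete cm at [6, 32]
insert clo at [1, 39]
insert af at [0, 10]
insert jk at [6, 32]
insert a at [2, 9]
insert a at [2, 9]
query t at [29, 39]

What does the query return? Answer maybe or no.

Step 1: insert viu at [8, 23] -> counters=[0,0,0,0,0,0,0,0,1,0,0,0,0,0,0,0,0,0,0,0,0,0,0,1,0,0,0,0,0,0,0,0,0,0,0,0,0,0,0,0]
Step 2: insert clo at [1, 39] -> counters=[0,1,0,0,0,0,0,0,1,0,0,0,0,0,0,0,0,0,0,0,0,0,0,1,0,0,0,0,0,0,0,0,0,0,0,0,0,0,0,1]
Step 3: insert yl at [13, 23] -> counters=[0,1,0,0,0,0,0,0,1,0,0,0,0,1,0,0,0,0,0,0,0,0,0,2,0,0,0,0,0,0,0,0,0,0,0,0,0,0,0,1]
Step 4: insert tg at [7, 26] -> counters=[0,1,0,0,0,0,0,1,1,0,0,0,0,1,0,0,0,0,0,0,0,0,0,2,0,0,1,0,0,0,0,0,0,0,0,0,0,0,0,1]
Step 5: insert cm at [6, 32] -> counters=[0,1,0,0,0,0,1,1,1,0,0,0,0,1,0,0,0,0,0,0,0,0,0,2,0,0,1,0,0,0,0,0,1,0,0,0,0,0,0,1]
Step 6: insert a at [2, 9] -> counters=[0,1,1,0,0,0,1,1,1,1,0,0,0,1,0,0,0,0,0,0,0,0,0,2,0,0,1,0,0,0,0,0,1,0,0,0,0,0,0,1]
Step 7: insert af at [0, 10] -> counters=[1,1,1,0,0,0,1,1,1,1,1,0,0,1,0,0,0,0,0,0,0,0,0,2,0,0,1,0,0,0,0,0,1,0,0,0,0,0,0,1]
Step 8: insert d at [12, 19] -> counters=[1,1,1,0,0,0,1,1,1,1,1,0,1,1,0,0,0,0,0,1,0,0,0,2,0,0,1,0,0,0,0,0,1,0,0,0,0,0,0,1]
Step 9: insert vjy at [11, 35] -> counters=[1,1,1,0,0,0,1,1,1,1,1,1,1,1,0,0,0,0,0,1,0,0,0,2,0,0,1,0,0,0,0,0,1,0,0,1,0,0,0,1]
Step 10: insert jk at [6, 32] -> counters=[1,1,1,0,0,0,2,1,1,1,1,1,1,1,0,0,0,0,0,1,0,0,0,2,0,0,1,0,0,0,0,0,2,0,0,1,0,0,0,1]
Step 11: insert ygm at [2, 16] -> counters=[1,1,2,0,0,0,2,1,1,1,1,1,1,1,0,0,1,0,0,1,0,0,0,2,0,0,1,0,0,0,0,0,2,0,0,1,0,0,0,1]
Step 12: insert z at [11, 14] -> counters=[1,1,2,0,0,0,2,1,1,1,1,2,1,1,1,0,1,0,0,1,0,0,0,2,0,0,1,0,0,0,0,0,2,0,0,1,0,0,0,1]
Step 13: insert ygm at [2, 16] -> counters=[1,1,3,0,0,0,2,1,1,1,1,2,1,1,1,0,2,0,0,1,0,0,0,2,0,0,1,0,0,0,0,0,2,0,0,1,0,0,0,1]
Step 14: delete a at [2, 9] -> counters=[1,1,2,0,0,0,2,1,1,0,1,2,1,1,1,0,2,0,0,1,0,0,0,2,0,0,1,0,0,0,0,0,2,0,0,1,0,0,0,1]
Step 15: delete tg at [7, 26] -> counters=[1,1,2,0,0,0,2,0,1,0,1,2,1,1,1,0,2,0,0,1,0,0,0,2,0,0,0,0,0,0,0,0,2,0,0,1,0,0,0,1]
Step 16: delete yl at [13, 23] -> counters=[1,1,2,0,0,0,2,0,1,0,1,2,1,0,1,0,2,0,0,1,0,0,0,1,0,0,0,0,0,0,0,0,2,0,0,1,0,0,0,1]
Step 17: delete cm at [6, 32] -> counters=[1,1,2,0,0,0,1,0,1,0,1,2,1,0,1,0,2,0,0,1,0,0,0,1,0,0,0,0,0,0,0,0,1,0,0,1,0,0,0,1]
Step 18: insert clo at [1, 39] -> counters=[1,2,2,0,0,0,1,0,1,0,1,2,1,0,1,0,2,0,0,1,0,0,0,1,0,0,0,0,0,0,0,0,1,0,0,1,0,0,0,2]
Step 19: insert af at [0, 10] -> counters=[2,2,2,0,0,0,1,0,1,0,2,2,1,0,1,0,2,0,0,1,0,0,0,1,0,0,0,0,0,0,0,0,1,0,0,1,0,0,0,2]
Step 20: insert jk at [6, 32] -> counters=[2,2,2,0,0,0,2,0,1,0,2,2,1,0,1,0,2,0,0,1,0,0,0,1,0,0,0,0,0,0,0,0,2,0,0,1,0,0,0,2]
Step 21: insert a at [2, 9] -> counters=[2,2,3,0,0,0,2,0,1,1,2,2,1,0,1,0,2,0,0,1,0,0,0,1,0,0,0,0,0,0,0,0,2,0,0,1,0,0,0,2]
Step 22: insert a at [2, 9] -> counters=[2,2,4,0,0,0,2,0,1,2,2,2,1,0,1,0,2,0,0,1,0,0,0,1,0,0,0,0,0,0,0,0,2,0,0,1,0,0,0,2]
Query t: check counters[29]=0 counters[39]=2 -> no

Answer: no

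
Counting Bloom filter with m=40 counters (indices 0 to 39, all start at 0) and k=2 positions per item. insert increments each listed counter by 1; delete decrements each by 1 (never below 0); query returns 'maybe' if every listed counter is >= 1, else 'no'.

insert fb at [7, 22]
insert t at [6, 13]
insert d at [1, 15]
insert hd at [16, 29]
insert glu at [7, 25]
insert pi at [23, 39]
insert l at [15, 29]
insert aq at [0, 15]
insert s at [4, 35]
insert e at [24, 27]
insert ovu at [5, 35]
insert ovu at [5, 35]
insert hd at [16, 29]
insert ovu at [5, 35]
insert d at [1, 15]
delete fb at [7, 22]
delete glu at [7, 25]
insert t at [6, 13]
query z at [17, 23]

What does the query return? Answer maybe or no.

Step 1: insert fb at [7, 22] -> counters=[0,0,0,0,0,0,0,1,0,0,0,0,0,0,0,0,0,0,0,0,0,0,1,0,0,0,0,0,0,0,0,0,0,0,0,0,0,0,0,0]
Step 2: insert t at [6, 13] -> counters=[0,0,0,0,0,0,1,1,0,0,0,0,0,1,0,0,0,0,0,0,0,0,1,0,0,0,0,0,0,0,0,0,0,0,0,0,0,0,0,0]
Step 3: insert d at [1, 15] -> counters=[0,1,0,0,0,0,1,1,0,0,0,0,0,1,0,1,0,0,0,0,0,0,1,0,0,0,0,0,0,0,0,0,0,0,0,0,0,0,0,0]
Step 4: insert hd at [16, 29] -> counters=[0,1,0,0,0,0,1,1,0,0,0,0,0,1,0,1,1,0,0,0,0,0,1,0,0,0,0,0,0,1,0,0,0,0,0,0,0,0,0,0]
Step 5: insert glu at [7, 25] -> counters=[0,1,0,0,0,0,1,2,0,0,0,0,0,1,0,1,1,0,0,0,0,0,1,0,0,1,0,0,0,1,0,0,0,0,0,0,0,0,0,0]
Step 6: insert pi at [23, 39] -> counters=[0,1,0,0,0,0,1,2,0,0,0,0,0,1,0,1,1,0,0,0,0,0,1,1,0,1,0,0,0,1,0,0,0,0,0,0,0,0,0,1]
Step 7: insert l at [15, 29] -> counters=[0,1,0,0,0,0,1,2,0,0,0,0,0,1,0,2,1,0,0,0,0,0,1,1,0,1,0,0,0,2,0,0,0,0,0,0,0,0,0,1]
Step 8: insert aq at [0, 15] -> counters=[1,1,0,0,0,0,1,2,0,0,0,0,0,1,0,3,1,0,0,0,0,0,1,1,0,1,0,0,0,2,0,0,0,0,0,0,0,0,0,1]
Step 9: insert s at [4, 35] -> counters=[1,1,0,0,1,0,1,2,0,0,0,0,0,1,0,3,1,0,0,0,0,0,1,1,0,1,0,0,0,2,0,0,0,0,0,1,0,0,0,1]
Step 10: insert e at [24, 27] -> counters=[1,1,0,0,1,0,1,2,0,0,0,0,0,1,0,3,1,0,0,0,0,0,1,1,1,1,0,1,0,2,0,0,0,0,0,1,0,0,0,1]
Step 11: insert ovu at [5, 35] -> counters=[1,1,0,0,1,1,1,2,0,0,0,0,0,1,0,3,1,0,0,0,0,0,1,1,1,1,0,1,0,2,0,0,0,0,0,2,0,0,0,1]
Step 12: insert ovu at [5, 35] -> counters=[1,1,0,0,1,2,1,2,0,0,0,0,0,1,0,3,1,0,0,0,0,0,1,1,1,1,0,1,0,2,0,0,0,0,0,3,0,0,0,1]
Step 13: insert hd at [16, 29] -> counters=[1,1,0,0,1,2,1,2,0,0,0,0,0,1,0,3,2,0,0,0,0,0,1,1,1,1,0,1,0,3,0,0,0,0,0,3,0,0,0,1]
Step 14: insert ovu at [5, 35] -> counters=[1,1,0,0,1,3,1,2,0,0,0,0,0,1,0,3,2,0,0,0,0,0,1,1,1,1,0,1,0,3,0,0,0,0,0,4,0,0,0,1]
Step 15: insert d at [1, 15] -> counters=[1,2,0,0,1,3,1,2,0,0,0,0,0,1,0,4,2,0,0,0,0,0,1,1,1,1,0,1,0,3,0,0,0,0,0,4,0,0,0,1]
Step 16: delete fb at [7, 22] -> counters=[1,2,0,0,1,3,1,1,0,0,0,0,0,1,0,4,2,0,0,0,0,0,0,1,1,1,0,1,0,3,0,0,0,0,0,4,0,0,0,1]
Step 17: delete glu at [7, 25] -> counters=[1,2,0,0,1,3,1,0,0,0,0,0,0,1,0,4,2,0,0,0,0,0,0,1,1,0,0,1,0,3,0,0,0,0,0,4,0,0,0,1]
Step 18: insert t at [6, 13] -> counters=[1,2,0,0,1,3,2,0,0,0,0,0,0,2,0,4,2,0,0,0,0,0,0,1,1,0,0,1,0,3,0,0,0,0,0,4,0,0,0,1]
Query z: check counters[17]=0 counters[23]=1 -> no

Answer: no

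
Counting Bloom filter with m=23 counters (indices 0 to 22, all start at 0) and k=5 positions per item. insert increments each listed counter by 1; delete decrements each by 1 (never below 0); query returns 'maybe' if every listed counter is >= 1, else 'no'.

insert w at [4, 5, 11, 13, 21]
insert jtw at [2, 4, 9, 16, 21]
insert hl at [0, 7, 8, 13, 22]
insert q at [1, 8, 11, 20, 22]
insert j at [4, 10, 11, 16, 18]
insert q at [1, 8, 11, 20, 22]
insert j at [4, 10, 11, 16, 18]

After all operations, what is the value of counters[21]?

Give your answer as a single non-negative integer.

Step 1: insert w at [4, 5, 11, 13, 21] -> counters=[0,0,0,0,1,1,0,0,0,0,0,1,0,1,0,0,0,0,0,0,0,1,0]
Step 2: insert jtw at [2, 4, 9, 16, 21] -> counters=[0,0,1,0,2,1,0,0,0,1,0,1,0,1,0,0,1,0,0,0,0,2,0]
Step 3: insert hl at [0, 7, 8, 13, 22] -> counters=[1,0,1,0,2,1,0,1,1,1,0,1,0,2,0,0,1,0,0,0,0,2,1]
Step 4: insert q at [1, 8, 11, 20, 22] -> counters=[1,1,1,0,2,1,0,1,2,1,0,2,0,2,0,0,1,0,0,0,1,2,2]
Step 5: insert j at [4, 10, 11, 16, 18] -> counters=[1,1,1,0,3,1,0,1,2,1,1,3,0,2,0,0,2,0,1,0,1,2,2]
Step 6: insert q at [1, 8, 11, 20, 22] -> counters=[1,2,1,0,3,1,0,1,3,1,1,4,0,2,0,0,2,0,1,0,2,2,3]
Step 7: insert j at [4, 10, 11, 16, 18] -> counters=[1,2,1,0,4,1,0,1,3,1,2,5,0,2,0,0,3,0,2,0,2,2,3]
Final counters=[1,2,1,0,4,1,0,1,3,1,2,5,0,2,0,0,3,0,2,0,2,2,3] -> counters[21]=2

Answer: 2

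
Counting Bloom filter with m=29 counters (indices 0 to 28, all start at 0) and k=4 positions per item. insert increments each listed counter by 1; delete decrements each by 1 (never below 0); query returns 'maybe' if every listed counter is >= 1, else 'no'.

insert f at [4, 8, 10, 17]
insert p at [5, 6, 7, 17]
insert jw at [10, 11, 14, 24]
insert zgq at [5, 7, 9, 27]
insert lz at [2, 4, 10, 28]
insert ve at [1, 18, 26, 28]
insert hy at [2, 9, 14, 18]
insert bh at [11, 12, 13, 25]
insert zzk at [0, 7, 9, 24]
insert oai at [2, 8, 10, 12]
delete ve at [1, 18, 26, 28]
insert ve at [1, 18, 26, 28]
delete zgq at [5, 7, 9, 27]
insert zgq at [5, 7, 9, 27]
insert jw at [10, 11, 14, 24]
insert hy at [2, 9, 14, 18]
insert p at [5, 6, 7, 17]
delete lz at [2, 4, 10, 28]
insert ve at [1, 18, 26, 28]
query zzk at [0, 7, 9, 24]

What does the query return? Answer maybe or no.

Answer: maybe

Derivation:
Step 1: insert f at [4, 8, 10, 17] -> counters=[0,0,0,0,1,0,0,0,1,0,1,0,0,0,0,0,0,1,0,0,0,0,0,0,0,0,0,0,0]
Step 2: insert p at [5, 6, 7, 17] -> counters=[0,0,0,0,1,1,1,1,1,0,1,0,0,0,0,0,0,2,0,0,0,0,0,0,0,0,0,0,0]
Step 3: insert jw at [10, 11, 14, 24] -> counters=[0,0,0,0,1,1,1,1,1,0,2,1,0,0,1,0,0,2,0,0,0,0,0,0,1,0,0,0,0]
Step 4: insert zgq at [5, 7, 9, 27] -> counters=[0,0,0,0,1,2,1,2,1,1,2,1,0,0,1,0,0,2,0,0,0,0,0,0,1,0,0,1,0]
Step 5: insert lz at [2, 4, 10, 28] -> counters=[0,0,1,0,2,2,1,2,1,1,3,1,0,0,1,0,0,2,0,0,0,0,0,0,1,0,0,1,1]
Step 6: insert ve at [1, 18, 26, 28] -> counters=[0,1,1,0,2,2,1,2,1,1,3,1,0,0,1,0,0,2,1,0,0,0,0,0,1,0,1,1,2]
Step 7: insert hy at [2, 9, 14, 18] -> counters=[0,1,2,0,2,2,1,2,1,2,3,1,0,0,2,0,0,2,2,0,0,0,0,0,1,0,1,1,2]
Step 8: insert bh at [11, 12, 13, 25] -> counters=[0,1,2,0,2,2,1,2,1,2,3,2,1,1,2,0,0,2,2,0,0,0,0,0,1,1,1,1,2]
Step 9: insert zzk at [0, 7, 9, 24] -> counters=[1,1,2,0,2,2,1,3,1,3,3,2,1,1,2,0,0,2,2,0,0,0,0,0,2,1,1,1,2]
Step 10: insert oai at [2, 8, 10, 12] -> counters=[1,1,3,0,2,2,1,3,2,3,4,2,2,1,2,0,0,2,2,0,0,0,0,0,2,1,1,1,2]
Step 11: delete ve at [1, 18, 26, 28] -> counters=[1,0,3,0,2,2,1,3,2,3,4,2,2,1,2,0,0,2,1,0,0,0,0,0,2,1,0,1,1]
Step 12: insert ve at [1, 18, 26, 28] -> counters=[1,1,3,0,2,2,1,3,2,3,4,2,2,1,2,0,0,2,2,0,0,0,0,0,2,1,1,1,2]
Step 13: delete zgq at [5, 7, 9, 27] -> counters=[1,1,3,0,2,1,1,2,2,2,4,2,2,1,2,0,0,2,2,0,0,0,0,0,2,1,1,0,2]
Step 14: insert zgq at [5, 7, 9, 27] -> counters=[1,1,3,0,2,2,1,3,2,3,4,2,2,1,2,0,0,2,2,0,0,0,0,0,2,1,1,1,2]
Step 15: insert jw at [10, 11, 14, 24] -> counters=[1,1,3,0,2,2,1,3,2,3,5,3,2,1,3,0,0,2,2,0,0,0,0,0,3,1,1,1,2]
Step 16: insert hy at [2, 9, 14, 18] -> counters=[1,1,4,0,2,2,1,3,2,4,5,3,2,1,4,0,0,2,3,0,0,0,0,0,3,1,1,1,2]
Step 17: insert p at [5, 6, 7, 17] -> counters=[1,1,4,0,2,3,2,4,2,4,5,3,2,1,4,0,0,3,3,0,0,0,0,0,3,1,1,1,2]
Step 18: delete lz at [2, 4, 10, 28] -> counters=[1,1,3,0,1,3,2,4,2,4,4,3,2,1,4,0,0,3,3,0,0,0,0,0,3,1,1,1,1]
Step 19: insert ve at [1, 18, 26, 28] -> counters=[1,2,3,0,1,3,2,4,2,4,4,3,2,1,4,0,0,3,4,0,0,0,0,0,3,1,2,1,2]
Query zzk: check counters[0]=1 counters[7]=4 counters[9]=4 counters[24]=3 -> maybe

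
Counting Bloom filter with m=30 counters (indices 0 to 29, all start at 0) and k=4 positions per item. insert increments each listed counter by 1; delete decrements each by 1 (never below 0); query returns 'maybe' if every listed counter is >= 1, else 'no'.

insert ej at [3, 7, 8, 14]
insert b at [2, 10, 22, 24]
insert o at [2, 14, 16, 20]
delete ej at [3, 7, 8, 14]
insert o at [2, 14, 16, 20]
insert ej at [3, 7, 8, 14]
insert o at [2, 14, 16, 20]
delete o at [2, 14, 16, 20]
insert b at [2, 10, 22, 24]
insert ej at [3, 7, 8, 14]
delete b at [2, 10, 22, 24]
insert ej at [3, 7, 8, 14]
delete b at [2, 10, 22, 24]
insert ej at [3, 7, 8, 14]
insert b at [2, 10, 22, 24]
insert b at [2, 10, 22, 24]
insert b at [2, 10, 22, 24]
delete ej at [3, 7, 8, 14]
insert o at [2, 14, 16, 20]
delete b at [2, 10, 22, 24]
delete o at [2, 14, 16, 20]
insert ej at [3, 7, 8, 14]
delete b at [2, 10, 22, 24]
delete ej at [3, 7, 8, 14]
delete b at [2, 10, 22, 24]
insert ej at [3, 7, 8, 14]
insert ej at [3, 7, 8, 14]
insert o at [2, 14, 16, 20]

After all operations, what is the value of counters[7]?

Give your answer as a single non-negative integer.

Step 1: insert ej at [3, 7, 8, 14] -> counters=[0,0,0,1,0,0,0,1,1,0,0,0,0,0,1,0,0,0,0,0,0,0,0,0,0,0,0,0,0,0]
Step 2: insert b at [2, 10, 22, 24] -> counters=[0,0,1,1,0,0,0,1,1,0,1,0,0,0,1,0,0,0,0,0,0,0,1,0,1,0,0,0,0,0]
Step 3: insert o at [2, 14, 16, 20] -> counters=[0,0,2,1,0,0,0,1,1,0,1,0,0,0,2,0,1,0,0,0,1,0,1,0,1,0,0,0,0,0]
Step 4: delete ej at [3, 7, 8, 14] -> counters=[0,0,2,0,0,0,0,0,0,0,1,0,0,0,1,0,1,0,0,0,1,0,1,0,1,0,0,0,0,0]
Step 5: insert o at [2, 14, 16, 20] -> counters=[0,0,3,0,0,0,0,0,0,0,1,0,0,0,2,0,2,0,0,0,2,0,1,0,1,0,0,0,0,0]
Step 6: insert ej at [3, 7, 8, 14] -> counters=[0,0,3,1,0,0,0,1,1,0,1,0,0,0,3,0,2,0,0,0,2,0,1,0,1,0,0,0,0,0]
Step 7: insert o at [2, 14, 16, 20] -> counters=[0,0,4,1,0,0,0,1,1,0,1,0,0,0,4,0,3,0,0,0,3,0,1,0,1,0,0,0,0,0]
Step 8: delete o at [2, 14, 16, 20] -> counters=[0,0,3,1,0,0,0,1,1,0,1,0,0,0,3,0,2,0,0,0,2,0,1,0,1,0,0,0,0,0]
Step 9: insert b at [2, 10, 22, 24] -> counters=[0,0,4,1,0,0,0,1,1,0,2,0,0,0,3,0,2,0,0,0,2,0,2,0,2,0,0,0,0,0]
Step 10: insert ej at [3, 7, 8, 14] -> counters=[0,0,4,2,0,0,0,2,2,0,2,0,0,0,4,0,2,0,0,0,2,0,2,0,2,0,0,0,0,0]
Step 11: delete b at [2, 10, 22, 24] -> counters=[0,0,3,2,0,0,0,2,2,0,1,0,0,0,4,0,2,0,0,0,2,0,1,0,1,0,0,0,0,0]
Step 12: insert ej at [3, 7, 8, 14] -> counters=[0,0,3,3,0,0,0,3,3,0,1,0,0,0,5,0,2,0,0,0,2,0,1,0,1,0,0,0,0,0]
Step 13: delete b at [2, 10, 22, 24] -> counters=[0,0,2,3,0,0,0,3,3,0,0,0,0,0,5,0,2,0,0,0,2,0,0,0,0,0,0,0,0,0]
Step 14: insert ej at [3, 7, 8, 14] -> counters=[0,0,2,4,0,0,0,4,4,0,0,0,0,0,6,0,2,0,0,0,2,0,0,0,0,0,0,0,0,0]
Step 15: insert b at [2, 10, 22, 24] -> counters=[0,0,3,4,0,0,0,4,4,0,1,0,0,0,6,0,2,0,0,0,2,0,1,0,1,0,0,0,0,0]
Step 16: insert b at [2, 10, 22, 24] -> counters=[0,0,4,4,0,0,0,4,4,0,2,0,0,0,6,0,2,0,0,0,2,0,2,0,2,0,0,0,0,0]
Step 17: insert b at [2, 10, 22, 24] -> counters=[0,0,5,4,0,0,0,4,4,0,3,0,0,0,6,0,2,0,0,0,2,0,3,0,3,0,0,0,0,0]
Step 18: delete ej at [3, 7, 8, 14] -> counters=[0,0,5,3,0,0,0,3,3,0,3,0,0,0,5,0,2,0,0,0,2,0,3,0,3,0,0,0,0,0]
Step 19: insert o at [2, 14, 16, 20] -> counters=[0,0,6,3,0,0,0,3,3,0,3,0,0,0,6,0,3,0,0,0,3,0,3,0,3,0,0,0,0,0]
Step 20: delete b at [2, 10, 22, 24] -> counters=[0,0,5,3,0,0,0,3,3,0,2,0,0,0,6,0,3,0,0,0,3,0,2,0,2,0,0,0,0,0]
Step 21: delete o at [2, 14, 16, 20] -> counters=[0,0,4,3,0,0,0,3,3,0,2,0,0,0,5,0,2,0,0,0,2,0,2,0,2,0,0,0,0,0]
Step 22: insert ej at [3, 7, 8, 14] -> counters=[0,0,4,4,0,0,0,4,4,0,2,0,0,0,6,0,2,0,0,0,2,0,2,0,2,0,0,0,0,0]
Step 23: delete b at [2, 10, 22, 24] -> counters=[0,0,3,4,0,0,0,4,4,0,1,0,0,0,6,0,2,0,0,0,2,0,1,0,1,0,0,0,0,0]
Step 24: delete ej at [3, 7, 8, 14] -> counters=[0,0,3,3,0,0,0,3,3,0,1,0,0,0,5,0,2,0,0,0,2,0,1,0,1,0,0,0,0,0]
Step 25: delete b at [2, 10, 22, 24] -> counters=[0,0,2,3,0,0,0,3,3,0,0,0,0,0,5,0,2,0,0,0,2,0,0,0,0,0,0,0,0,0]
Step 26: insert ej at [3, 7, 8, 14] -> counters=[0,0,2,4,0,0,0,4,4,0,0,0,0,0,6,0,2,0,0,0,2,0,0,0,0,0,0,0,0,0]
Step 27: insert ej at [3, 7, 8, 14] -> counters=[0,0,2,5,0,0,0,5,5,0,0,0,0,0,7,0,2,0,0,0,2,0,0,0,0,0,0,0,0,0]
Step 28: insert o at [2, 14, 16, 20] -> counters=[0,0,3,5,0,0,0,5,5,0,0,0,0,0,8,0,3,0,0,0,3,0,0,0,0,0,0,0,0,0]
Final counters=[0,0,3,5,0,0,0,5,5,0,0,0,0,0,8,0,3,0,0,0,3,0,0,0,0,0,0,0,0,0] -> counters[7]=5

Answer: 5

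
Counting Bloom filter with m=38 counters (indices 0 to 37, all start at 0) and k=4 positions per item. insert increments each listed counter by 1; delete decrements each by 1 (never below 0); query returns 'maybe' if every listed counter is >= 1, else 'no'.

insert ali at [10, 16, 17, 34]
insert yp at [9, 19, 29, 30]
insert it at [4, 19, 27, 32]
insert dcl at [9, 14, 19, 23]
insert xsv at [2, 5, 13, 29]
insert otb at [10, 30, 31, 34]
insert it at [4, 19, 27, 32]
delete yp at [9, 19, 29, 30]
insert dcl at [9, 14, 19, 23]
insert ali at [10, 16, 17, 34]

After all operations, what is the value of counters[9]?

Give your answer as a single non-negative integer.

Answer: 2

Derivation:
Step 1: insert ali at [10, 16, 17, 34] -> counters=[0,0,0,0,0,0,0,0,0,0,1,0,0,0,0,0,1,1,0,0,0,0,0,0,0,0,0,0,0,0,0,0,0,0,1,0,0,0]
Step 2: insert yp at [9, 19, 29, 30] -> counters=[0,0,0,0,0,0,0,0,0,1,1,0,0,0,0,0,1,1,0,1,0,0,0,0,0,0,0,0,0,1,1,0,0,0,1,0,0,0]
Step 3: insert it at [4, 19, 27, 32] -> counters=[0,0,0,0,1,0,0,0,0,1,1,0,0,0,0,0,1,1,0,2,0,0,0,0,0,0,0,1,0,1,1,0,1,0,1,0,0,0]
Step 4: insert dcl at [9, 14, 19, 23] -> counters=[0,0,0,0,1,0,0,0,0,2,1,0,0,0,1,0,1,1,0,3,0,0,0,1,0,0,0,1,0,1,1,0,1,0,1,0,0,0]
Step 5: insert xsv at [2, 5, 13, 29] -> counters=[0,0,1,0,1,1,0,0,0,2,1,0,0,1,1,0,1,1,0,3,0,0,0,1,0,0,0,1,0,2,1,0,1,0,1,0,0,0]
Step 6: insert otb at [10, 30, 31, 34] -> counters=[0,0,1,0,1,1,0,0,0,2,2,0,0,1,1,0,1,1,0,3,0,0,0,1,0,0,0,1,0,2,2,1,1,0,2,0,0,0]
Step 7: insert it at [4, 19, 27, 32] -> counters=[0,0,1,0,2,1,0,0,0,2,2,0,0,1,1,0,1,1,0,4,0,0,0,1,0,0,0,2,0,2,2,1,2,0,2,0,0,0]
Step 8: delete yp at [9, 19, 29, 30] -> counters=[0,0,1,0,2,1,0,0,0,1,2,0,0,1,1,0,1,1,0,3,0,0,0,1,0,0,0,2,0,1,1,1,2,0,2,0,0,0]
Step 9: insert dcl at [9, 14, 19, 23] -> counters=[0,0,1,0,2,1,0,0,0,2,2,0,0,1,2,0,1,1,0,4,0,0,0,2,0,0,0,2,0,1,1,1,2,0,2,0,0,0]
Step 10: insert ali at [10, 16, 17, 34] -> counters=[0,0,1,0,2,1,0,0,0,2,3,0,0,1,2,0,2,2,0,4,0,0,0,2,0,0,0,2,0,1,1,1,2,0,3,0,0,0]
Final counters=[0,0,1,0,2,1,0,0,0,2,3,0,0,1,2,0,2,2,0,4,0,0,0,2,0,0,0,2,0,1,1,1,2,0,3,0,0,0] -> counters[9]=2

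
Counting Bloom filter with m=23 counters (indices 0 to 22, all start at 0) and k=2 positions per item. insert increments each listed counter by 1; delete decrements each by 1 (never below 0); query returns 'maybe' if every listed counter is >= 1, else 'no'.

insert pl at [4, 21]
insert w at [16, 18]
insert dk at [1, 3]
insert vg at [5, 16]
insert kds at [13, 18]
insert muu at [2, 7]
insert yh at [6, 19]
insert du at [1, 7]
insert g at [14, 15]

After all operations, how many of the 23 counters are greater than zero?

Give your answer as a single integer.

Step 1: insert pl at [4, 21] -> counters=[0,0,0,0,1,0,0,0,0,0,0,0,0,0,0,0,0,0,0,0,0,1,0]
Step 2: insert w at [16, 18] -> counters=[0,0,0,0,1,0,0,0,0,0,0,0,0,0,0,0,1,0,1,0,0,1,0]
Step 3: insert dk at [1, 3] -> counters=[0,1,0,1,1,0,0,0,0,0,0,0,0,0,0,0,1,0,1,0,0,1,0]
Step 4: insert vg at [5, 16] -> counters=[0,1,0,1,1,1,0,0,0,0,0,0,0,0,0,0,2,0,1,0,0,1,0]
Step 5: insert kds at [13, 18] -> counters=[0,1,0,1,1,1,0,0,0,0,0,0,0,1,0,0,2,0,2,0,0,1,0]
Step 6: insert muu at [2, 7] -> counters=[0,1,1,1,1,1,0,1,0,0,0,0,0,1,0,0,2,0,2,0,0,1,0]
Step 7: insert yh at [6, 19] -> counters=[0,1,1,1,1,1,1,1,0,0,0,0,0,1,0,0,2,0,2,1,0,1,0]
Step 8: insert du at [1, 7] -> counters=[0,2,1,1,1,1,1,2,0,0,0,0,0,1,0,0,2,0,2,1,0,1,0]
Step 9: insert g at [14, 15] -> counters=[0,2,1,1,1,1,1,2,0,0,0,0,0,1,1,1,2,0,2,1,0,1,0]
Final counters=[0,2,1,1,1,1,1,2,0,0,0,0,0,1,1,1,2,0,2,1,0,1,0] -> 14 nonzero

Answer: 14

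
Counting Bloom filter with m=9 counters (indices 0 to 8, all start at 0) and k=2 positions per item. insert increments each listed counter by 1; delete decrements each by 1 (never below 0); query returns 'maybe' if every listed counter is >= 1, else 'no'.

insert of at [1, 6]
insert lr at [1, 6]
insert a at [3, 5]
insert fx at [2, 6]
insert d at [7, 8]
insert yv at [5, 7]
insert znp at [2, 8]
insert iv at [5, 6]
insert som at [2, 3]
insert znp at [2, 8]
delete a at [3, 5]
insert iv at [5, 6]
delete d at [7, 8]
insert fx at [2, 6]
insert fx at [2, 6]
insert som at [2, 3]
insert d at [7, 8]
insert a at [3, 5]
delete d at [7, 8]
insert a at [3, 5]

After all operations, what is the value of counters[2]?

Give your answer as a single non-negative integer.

Answer: 7

Derivation:
Step 1: insert of at [1, 6] -> counters=[0,1,0,0,0,0,1,0,0]
Step 2: insert lr at [1, 6] -> counters=[0,2,0,0,0,0,2,0,0]
Step 3: insert a at [3, 5] -> counters=[0,2,0,1,0,1,2,0,0]
Step 4: insert fx at [2, 6] -> counters=[0,2,1,1,0,1,3,0,0]
Step 5: insert d at [7, 8] -> counters=[0,2,1,1,0,1,3,1,1]
Step 6: insert yv at [5, 7] -> counters=[0,2,1,1,0,2,3,2,1]
Step 7: insert znp at [2, 8] -> counters=[0,2,2,1,0,2,3,2,2]
Step 8: insert iv at [5, 6] -> counters=[0,2,2,1,0,3,4,2,2]
Step 9: insert som at [2, 3] -> counters=[0,2,3,2,0,3,4,2,2]
Step 10: insert znp at [2, 8] -> counters=[0,2,4,2,0,3,4,2,3]
Step 11: delete a at [3, 5] -> counters=[0,2,4,1,0,2,4,2,3]
Step 12: insert iv at [5, 6] -> counters=[0,2,4,1,0,3,5,2,3]
Step 13: delete d at [7, 8] -> counters=[0,2,4,1,0,3,5,1,2]
Step 14: insert fx at [2, 6] -> counters=[0,2,5,1,0,3,6,1,2]
Step 15: insert fx at [2, 6] -> counters=[0,2,6,1,0,3,7,1,2]
Step 16: insert som at [2, 3] -> counters=[0,2,7,2,0,3,7,1,2]
Step 17: insert d at [7, 8] -> counters=[0,2,7,2,0,3,7,2,3]
Step 18: insert a at [3, 5] -> counters=[0,2,7,3,0,4,7,2,3]
Step 19: delete d at [7, 8] -> counters=[0,2,7,3,0,4,7,1,2]
Step 20: insert a at [3, 5] -> counters=[0,2,7,4,0,5,7,1,2]
Final counters=[0,2,7,4,0,5,7,1,2] -> counters[2]=7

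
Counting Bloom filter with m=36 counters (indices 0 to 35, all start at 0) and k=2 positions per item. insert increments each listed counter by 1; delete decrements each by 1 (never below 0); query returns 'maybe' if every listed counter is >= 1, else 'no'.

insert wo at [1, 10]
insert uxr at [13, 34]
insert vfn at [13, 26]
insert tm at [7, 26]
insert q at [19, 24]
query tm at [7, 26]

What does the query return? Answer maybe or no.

Step 1: insert wo at [1, 10] -> counters=[0,1,0,0,0,0,0,0,0,0,1,0,0,0,0,0,0,0,0,0,0,0,0,0,0,0,0,0,0,0,0,0,0,0,0,0]
Step 2: insert uxr at [13, 34] -> counters=[0,1,0,0,0,0,0,0,0,0,1,0,0,1,0,0,0,0,0,0,0,0,0,0,0,0,0,0,0,0,0,0,0,0,1,0]
Step 3: insert vfn at [13, 26] -> counters=[0,1,0,0,0,0,0,0,0,0,1,0,0,2,0,0,0,0,0,0,0,0,0,0,0,0,1,0,0,0,0,0,0,0,1,0]
Step 4: insert tm at [7, 26] -> counters=[0,1,0,0,0,0,0,1,0,0,1,0,0,2,0,0,0,0,0,0,0,0,0,0,0,0,2,0,0,0,0,0,0,0,1,0]
Step 5: insert q at [19, 24] -> counters=[0,1,0,0,0,0,0,1,0,0,1,0,0,2,0,0,0,0,0,1,0,0,0,0,1,0,2,0,0,0,0,0,0,0,1,0]
Query tm: check counters[7]=1 counters[26]=2 -> maybe

Answer: maybe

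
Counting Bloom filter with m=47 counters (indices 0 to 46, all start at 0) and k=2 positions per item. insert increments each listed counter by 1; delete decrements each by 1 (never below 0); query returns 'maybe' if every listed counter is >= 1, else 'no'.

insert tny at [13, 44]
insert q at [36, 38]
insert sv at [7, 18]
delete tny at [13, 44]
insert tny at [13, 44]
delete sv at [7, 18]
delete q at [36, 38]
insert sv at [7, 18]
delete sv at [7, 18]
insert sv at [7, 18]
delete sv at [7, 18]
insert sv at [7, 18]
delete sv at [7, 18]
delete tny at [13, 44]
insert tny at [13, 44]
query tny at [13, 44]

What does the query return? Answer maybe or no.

Answer: maybe

Derivation:
Step 1: insert tny at [13, 44] -> counters=[0,0,0,0,0,0,0,0,0,0,0,0,0,1,0,0,0,0,0,0,0,0,0,0,0,0,0,0,0,0,0,0,0,0,0,0,0,0,0,0,0,0,0,0,1,0,0]
Step 2: insert q at [36, 38] -> counters=[0,0,0,0,0,0,0,0,0,0,0,0,0,1,0,0,0,0,0,0,0,0,0,0,0,0,0,0,0,0,0,0,0,0,0,0,1,0,1,0,0,0,0,0,1,0,0]
Step 3: insert sv at [7, 18] -> counters=[0,0,0,0,0,0,0,1,0,0,0,0,0,1,0,0,0,0,1,0,0,0,0,0,0,0,0,0,0,0,0,0,0,0,0,0,1,0,1,0,0,0,0,0,1,0,0]
Step 4: delete tny at [13, 44] -> counters=[0,0,0,0,0,0,0,1,0,0,0,0,0,0,0,0,0,0,1,0,0,0,0,0,0,0,0,0,0,0,0,0,0,0,0,0,1,0,1,0,0,0,0,0,0,0,0]
Step 5: insert tny at [13, 44] -> counters=[0,0,0,0,0,0,0,1,0,0,0,0,0,1,0,0,0,0,1,0,0,0,0,0,0,0,0,0,0,0,0,0,0,0,0,0,1,0,1,0,0,0,0,0,1,0,0]
Step 6: delete sv at [7, 18] -> counters=[0,0,0,0,0,0,0,0,0,0,0,0,0,1,0,0,0,0,0,0,0,0,0,0,0,0,0,0,0,0,0,0,0,0,0,0,1,0,1,0,0,0,0,0,1,0,0]
Step 7: delete q at [36, 38] -> counters=[0,0,0,0,0,0,0,0,0,0,0,0,0,1,0,0,0,0,0,0,0,0,0,0,0,0,0,0,0,0,0,0,0,0,0,0,0,0,0,0,0,0,0,0,1,0,0]
Step 8: insert sv at [7, 18] -> counters=[0,0,0,0,0,0,0,1,0,0,0,0,0,1,0,0,0,0,1,0,0,0,0,0,0,0,0,0,0,0,0,0,0,0,0,0,0,0,0,0,0,0,0,0,1,0,0]
Step 9: delete sv at [7, 18] -> counters=[0,0,0,0,0,0,0,0,0,0,0,0,0,1,0,0,0,0,0,0,0,0,0,0,0,0,0,0,0,0,0,0,0,0,0,0,0,0,0,0,0,0,0,0,1,0,0]
Step 10: insert sv at [7, 18] -> counters=[0,0,0,0,0,0,0,1,0,0,0,0,0,1,0,0,0,0,1,0,0,0,0,0,0,0,0,0,0,0,0,0,0,0,0,0,0,0,0,0,0,0,0,0,1,0,0]
Step 11: delete sv at [7, 18] -> counters=[0,0,0,0,0,0,0,0,0,0,0,0,0,1,0,0,0,0,0,0,0,0,0,0,0,0,0,0,0,0,0,0,0,0,0,0,0,0,0,0,0,0,0,0,1,0,0]
Step 12: insert sv at [7, 18] -> counters=[0,0,0,0,0,0,0,1,0,0,0,0,0,1,0,0,0,0,1,0,0,0,0,0,0,0,0,0,0,0,0,0,0,0,0,0,0,0,0,0,0,0,0,0,1,0,0]
Step 13: delete sv at [7, 18] -> counters=[0,0,0,0,0,0,0,0,0,0,0,0,0,1,0,0,0,0,0,0,0,0,0,0,0,0,0,0,0,0,0,0,0,0,0,0,0,0,0,0,0,0,0,0,1,0,0]
Step 14: delete tny at [13, 44] -> counters=[0,0,0,0,0,0,0,0,0,0,0,0,0,0,0,0,0,0,0,0,0,0,0,0,0,0,0,0,0,0,0,0,0,0,0,0,0,0,0,0,0,0,0,0,0,0,0]
Step 15: insert tny at [13, 44] -> counters=[0,0,0,0,0,0,0,0,0,0,0,0,0,1,0,0,0,0,0,0,0,0,0,0,0,0,0,0,0,0,0,0,0,0,0,0,0,0,0,0,0,0,0,0,1,0,0]
Query tny: check counters[13]=1 counters[44]=1 -> maybe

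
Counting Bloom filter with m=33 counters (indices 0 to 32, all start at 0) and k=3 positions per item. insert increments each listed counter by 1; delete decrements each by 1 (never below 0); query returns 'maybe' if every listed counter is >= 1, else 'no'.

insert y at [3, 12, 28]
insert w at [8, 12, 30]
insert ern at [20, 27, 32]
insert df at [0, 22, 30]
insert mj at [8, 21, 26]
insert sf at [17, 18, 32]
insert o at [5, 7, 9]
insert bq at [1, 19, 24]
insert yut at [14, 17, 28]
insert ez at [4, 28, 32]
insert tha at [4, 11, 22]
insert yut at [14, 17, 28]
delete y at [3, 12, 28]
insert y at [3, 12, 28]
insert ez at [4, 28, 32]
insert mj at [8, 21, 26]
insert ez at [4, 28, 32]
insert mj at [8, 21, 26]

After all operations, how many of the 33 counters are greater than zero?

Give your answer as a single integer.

Answer: 23

Derivation:
Step 1: insert y at [3, 12, 28] -> counters=[0,0,0,1,0,0,0,0,0,0,0,0,1,0,0,0,0,0,0,0,0,0,0,0,0,0,0,0,1,0,0,0,0]
Step 2: insert w at [8, 12, 30] -> counters=[0,0,0,1,0,0,0,0,1,0,0,0,2,0,0,0,0,0,0,0,0,0,0,0,0,0,0,0,1,0,1,0,0]
Step 3: insert ern at [20, 27, 32] -> counters=[0,0,0,1,0,0,0,0,1,0,0,0,2,0,0,0,0,0,0,0,1,0,0,0,0,0,0,1,1,0,1,0,1]
Step 4: insert df at [0, 22, 30] -> counters=[1,0,0,1,0,0,0,0,1,0,0,0,2,0,0,0,0,0,0,0,1,0,1,0,0,0,0,1,1,0,2,0,1]
Step 5: insert mj at [8, 21, 26] -> counters=[1,0,0,1,0,0,0,0,2,0,0,0,2,0,0,0,0,0,0,0,1,1,1,0,0,0,1,1,1,0,2,0,1]
Step 6: insert sf at [17, 18, 32] -> counters=[1,0,0,1,0,0,0,0,2,0,0,0,2,0,0,0,0,1,1,0,1,1,1,0,0,0,1,1,1,0,2,0,2]
Step 7: insert o at [5, 7, 9] -> counters=[1,0,0,1,0,1,0,1,2,1,0,0,2,0,0,0,0,1,1,0,1,1,1,0,0,0,1,1,1,0,2,0,2]
Step 8: insert bq at [1, 19, 24] -> counters=[1,1,0,1,0,1,0,1,2,1,0,0,2,0,0,0,0,1,1,1,1,1,1,0,1,0,1,1,1,0,2,0,2]
Step 9: insert yut at [14, 17, 28] -> counters=[1,1,0,1,0,1,0,1,2,1,0,0,2,0,1,0,0,2,1,1,1,1,1,0,1,0,1,1,2,0,2,0,2]
Step 10: insert ez at [4, 28, 32] -> counters=[1,1,0,1,1,1,0,1,2,1,0,0,2,0,1,0,0,2,1,1,1,1,1,0,1,0,1,1,3,0,2,0,3]
Step 11: insert tha at [4, 11, 22] -> counters=[1,1,0,1,2,1,0,1,2,1,0,1,2,0,1,0,0,2,1,1,1,1,2,0,1,0,1,1,3,0,2,0,3]
Step 12: insert yut at [14, 17, 28] -> counters=[1,1,0,1,2,1,0,1,2,1,0,1,2,0,2,0,0,3,1,1,1,1,2,0,1,0,1,1,4,0,2,0,3]
Step 13: delete y at [3, 12, 28] -> counters=[1,1,0,0,2,1,0,1,2,1,0,1,1,0,2,0,0,3,1,1,1,1,2,0,1,0,1,1,3,0,2,0,3]
Step 14: insert y at [3, 12, 28] -> counters=[1,1,0,1,2,1,0,1,2,1,0,1,2,0,2,0,0,3,1,1,1,1,2,0,1,0,1,1,4,0,2,0,3]
Step 15: insert ez at [4, 28, 32] -> counters=[1,1,0,1,3,1,0,1,2,1,0,1,2,0,2,0,0,3,1,1,1,1,2,0,1,0,1,1,5,0,2,0,4]
Step 16: insert mj at [8, 21, 26] -> counters=[1,1,0,1,3,1,0,1,3,1,0,1,2,0,2,0,0,3,1,1,1,2,2,0,1,0,2,1,5,0,2,0,4]
Step 17: insert ez at [4, 28, 32] -> counters=[1,1,0,1,4,1,0,1,3,1,0,1,2,0,2,0,0,3,1,1,1,2,2,0,1,0,2,1,6,0,2,0,5]
Step 18: insert mj at [8, 21, 26] -> counters=[1,1,0,1,4,1,0,1,4,1,0,1,2,0,2,0,0,3,1,1,1,3,2,0,1,0,3,1,6,0,2,0,5]
Final counters=[1,1,0,1,4,1,0,1,4,1,0,1,2,0,2,0,0,3,1,1,1,3,2,0,1,0,3,1,6,0,2,0,5] -> 23 nonzero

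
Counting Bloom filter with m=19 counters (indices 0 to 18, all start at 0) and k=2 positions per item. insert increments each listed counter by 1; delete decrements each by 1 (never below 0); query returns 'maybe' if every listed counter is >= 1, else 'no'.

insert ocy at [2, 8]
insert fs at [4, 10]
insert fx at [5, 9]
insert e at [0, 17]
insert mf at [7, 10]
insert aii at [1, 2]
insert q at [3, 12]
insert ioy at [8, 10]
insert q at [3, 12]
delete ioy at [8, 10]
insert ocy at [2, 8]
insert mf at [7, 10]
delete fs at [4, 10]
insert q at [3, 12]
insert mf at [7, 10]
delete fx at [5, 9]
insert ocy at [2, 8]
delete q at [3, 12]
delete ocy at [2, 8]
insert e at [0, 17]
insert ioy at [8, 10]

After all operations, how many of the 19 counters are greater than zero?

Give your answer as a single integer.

Answer: 9

Derivation:
Step 1: insert ocy at [2, 8] -> counters=[0,0,1,0,0,0,0,0,1,0,0,0,0,0,0,0,0,0,0]
Step 2: insert fs at [4, 10] -> counters=[0,0,1,0,1,0,0,0,1,0,1,0,0,0,0,0,0,0,0]
Step 3: insert fx at [5, 9] -> counters=[0,0,1,0,1,1,0,0,1,1,1,0,0,0,0,0,0,0,0]
Step 4: insert e at [0, 17] -> counters=[1,0,1,0,1,1,0,0,1,1,1,0,0,0,0,0,0,1,0]
Step 5: insert mf at [7, 10] -> counters=[1,0,1,0,1,1,0,1,1,1,2,0,0,0,0,0,0,1,0]
Step 6: insert aii at [1, 2] -> counters=[1,1,2,0,1,1,0,1,1,1,2,0,0,0,0,0,0,1,0]
Step 7: insert q at [3, 12] -> counters=[1,1,2,1,1,1,0,1,1,1,2,0,1,0,0,0,0,1,0]
Step 8: insert ioy at [8, 10] -> counters=[1,1,2,1,1,1,0,1,2,1,3,0,1,0,0,0,0,1,0]
Step 9: insert q at [3, 12] -> counters=[1,1,2,2,1,1,0,1,2,1,3,0,2,0,0,0,0,1,0]
Step 10: delete ioy at [8, 10] -> counters=[1,1,2,2,1,1,0,1,1,1,2,0,2,0,0,0,0,1,0]
Step 11: insert ocy at [2, 8] -> counters=[1,1,3,2,1,1,0,1,2,1,2,0,2,0,0,0,0,1,0]
Step 12: insert mf at [7, 10] -> counters=[1,1,3,2,1,1,0,2,2,1,3,0,2,0,0,0,0,1,0]
Step 13: delete fs at [4, 10] -> counters=[1,1,3,2,0,1,0,2,2,1,2,0,2,0,0,0,0,1,0]
Step 14: insert q at [3, 12] -> counters=[1,1,3,3,0,1,0,2,2,1,2,0,3,0,0,0,0,1,0]
Step 15: insert mf at [7, 10] -> counters=[1,1,3,3,0,1,0,3,2,1,3,0,3,0,0,0,0,1,0]
Step 16: delete fx at [5, 9] -> counters=[1,1,3,3,0,0,0,3,2,0,3,0,3,0,0,0,0,1,0]
Step 17: insert ocy at [2, 8] -> counters=[1,1,4,3,0,0,0,3,3,0,3,0,3,0,0,0,0,1,0]
Step 18: delete q at [3, 12] -> counters=[1,1,4,2,0,0,0,3,3,0,3,0,2,0,0,0,0,1,0]
Step 19: delete ocy at [2, 8] -> counters=[1,1,3,2,0,0,0,3,2,0,3,0,2,0,0,0,0,1,0]
Step 20: insert e at [0, 17] -> counters=[2,1,3,2,0,0,0,3,2,0,3,0,2,0,0,0,0,2,0]
Step 21: insert ioy at [8, 10] -> counters=[2,1,3,2,0,0,0,3,3,0,4,0,2,0,0,0,0,2,0]
Final counters=[2,1,3,2,0,0,0,3,3,0,4,0,2,0,0,0,0,2,0] -> 9 nonzero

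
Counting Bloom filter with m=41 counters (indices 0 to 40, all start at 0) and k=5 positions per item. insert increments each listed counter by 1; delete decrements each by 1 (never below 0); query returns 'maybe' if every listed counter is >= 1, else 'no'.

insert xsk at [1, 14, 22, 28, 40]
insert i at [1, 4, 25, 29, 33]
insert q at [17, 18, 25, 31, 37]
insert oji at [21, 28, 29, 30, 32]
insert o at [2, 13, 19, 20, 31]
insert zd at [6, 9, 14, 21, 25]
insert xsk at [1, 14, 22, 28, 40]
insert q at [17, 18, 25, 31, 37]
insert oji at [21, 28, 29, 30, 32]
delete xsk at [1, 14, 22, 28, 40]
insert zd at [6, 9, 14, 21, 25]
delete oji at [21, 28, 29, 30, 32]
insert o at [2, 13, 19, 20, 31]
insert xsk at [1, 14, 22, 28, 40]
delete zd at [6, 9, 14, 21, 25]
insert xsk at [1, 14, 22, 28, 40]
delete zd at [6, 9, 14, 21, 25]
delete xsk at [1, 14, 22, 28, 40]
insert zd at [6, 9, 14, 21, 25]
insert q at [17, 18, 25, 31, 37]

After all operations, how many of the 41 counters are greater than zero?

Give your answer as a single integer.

Answer: 22

Derivation:
Step 1: insert xsk at [1, 14, 22, 28, 40] -> counters=[0,1,0,0,0,0,0,0,0,0,0,0,0,0,1,0,0,0,0,0,0,0,1,0,0,0,0,0,1,0,0,0,0,0,0,0,0,0,0,0,1]
Step 2: insert i at [1, 4, 25, 29, 33] -> counters=[0,2,0,0,1,0,0,0,0,0,0,0,0,0,1,0,0,0,0,0,0,0,1,0,0,1,0,0,1,1,0,0,0,1,0,0,0,0,0,0,1]
Step 3: insert q at [17, 18, 25, 31, 37] -> counters=[0,2,0,0,1,0,0,0,0,0,0,0,0,0,1,0,0,1,1,0,0,0,1,0,0,2,0,0,1,1,0,1,0,1,0,0,0,1,0,0,1]
Step 4: insert oji at [21, 28, 29, 30, 32] -> counters=[0,2,0,0,1,0,0,0,0,0,0,0,0,0,1,0,0,1,1,0,0,1,1,0,0,2,0,0,2,2,1,1,1,1,0,0,0,1,0,0,1]
Step 5: insert o at [2, 13, 19, 20, 31] -> counters=[0,2,1,0,1,0,0,0,0,0,0,0,0,1,1,0,0,1,1,1,1,1,1,0,0,2,0,0,2,2,1,2,1,1,0,0,0,1,0,0,1]
Step 6: insert zd at [6, 9, 14, 21, 25] -> counters=[0,2,1,0,1,0,1,0,0,1,0,0,0,1,2,0,0,1,1,1,1,2,1,0,0,3,0,0,2,2,1,2,1,1,0,0,0,1,0,0,1]
Step 7: insert xsk at [1, 14, 22, 28, 40] -> counters=[0,3,1,0,1,0,1,0,0,1,0,0,0,1,3,0,0,1,1,1,1,2,2,0,0,3,0,0,3,2,1,2,1,1,0,0,0,1,0,0,2]
Step 8: insert q at [17, 18, 25, 31, 37] -> counters=[0,3,1,0,1,0,1,0,0,1,0,0,0,1,3,0,0,2,2,1,1,2,2,0,0,4,0,0,3,2,1,3,1,1,0,0,0,2,0,0,2]
Step 9: insert oji at [21, 28, 29, 30, 32] -> counters=[0,3,1,0,1,0,1,0,0,1,0,0,0,1,3,0,0,2,2,1,1,3,2,0,0,4,0,0,4,3,2,3,2,1,0,0,0,2,0,0,2]
Step 10: delete xsk at [1, 14, 22, 28, 40] -> counters=[0,2,1,0,1,0,1,0,0,1,0,0,0,1,2,0,0,2,2,1,1,3,1,0,0,4,0,0,3,3,2,3,2,1,0,0,0,2,0,0,1]
Step 11: insert zd at [6, 9, 14, 21, 25] -> counters=[0,2,1,0,1,0,2,0,0,2,0,0,0,1,3,0,0,2,2,1,1,4,1,0,0,5,0,0,3,3,2,3,2,1,0,0,0,2,0,0,1]
Step 12: delete oji at [21, 28, 29, 30, 32] -> counters=[0,2,1,0,1,0,2,0,0,2,0,0,0,1,3,0,0,2,2,1,1,3,1,0,0,5,0,0,2,2,1,3,1,1,0,0,0,2,0,0,1]
Step 13: insert o at [2, 13, 19, 20, 31] -> counters=[0,2,2,0,1,0,2,0,0,2,0,0,0,2,3,0,0,2,2,2,2,3,1,0,0,5,0,0,2,2,1,4,1,1,0,0,0,2,0,0,1]
Step 14: insert xsk at [1, 14, 22, 28, 40] -> counters=[0,3,2,0,1,0,2,0,0,2,0,0,0,2,4,0,0,2,2,2,2,3,2,0,0,5,0,0,3,2,1,4,1,1,0,0,0,2,0,0,2]
Step 15: delete zd at [6, 9, 14, 21, 25] -> counters=[0,3,2,0,1,0,1,0,0,1,0,0,0,2,3,0,0,2,2,2,2,2,2,0,0,4,0,0,3,2,1,4,1,1,0,0,0,2,0,0,2]
Step 16: insert xsk at [1, 14, 22, 28, 40] -> counters=[0,4,2,0,1,0,1,0,0,1,0,0,0,2,4,0,0,2,2,2,2,2,3,0,0,4,0,0,4,2,1,4,1,1,0,0,0,2,0,0,3]
Step 17: delete zd at [6, 9, 14, 21, 25] -> counters=[0,4,2,0,1,0,0,0,0,0,0,0,0,2,3,0,0,2,2,2,2,1,3,0,0,3,0,0,4,2,1,4,1,1,0,0,0,2,0,0,3]
Step 18: delete xsk at [1, 14, 22, 28, 40] -> counters=[0,3,2,0,1,0,0,0,0,0,0,0,0,2,2,0,0,2,2,2,2,1,2,0,0,3,0,0,3,2,1,4,1,1,0,0,0,2,0,0,2]
Step 19: insert zd at [6, 9, 14, 21, 25] -> counters=[0,3,2,0,1,0,1,0,0,1,0,0,0,2,3,0,0,2,2,2,2,2,2,0,0,4,0,0,3,2,1,4,1,1,0,0,0,2,0,0,2]
Step 20: insert q at [17, 18, 25, 31, 37] -> counters=[0,3,2,0,1,0,1,0,0,1,0,0,0,2,3,0,0,3,3,2,2,2,2,0,0,5,0,0,3,2,1,5,1,1,0,0,0,3,0,0,2]
Final counters=[0,3,2,0,1,0,1,0,0,1,0,0,0,2,3,0,0,3,3,2,2,2,2,0,0,5,0,0,3,2,1,5,1,1,0,0,0,3,0,0,2] -> 22 nonzero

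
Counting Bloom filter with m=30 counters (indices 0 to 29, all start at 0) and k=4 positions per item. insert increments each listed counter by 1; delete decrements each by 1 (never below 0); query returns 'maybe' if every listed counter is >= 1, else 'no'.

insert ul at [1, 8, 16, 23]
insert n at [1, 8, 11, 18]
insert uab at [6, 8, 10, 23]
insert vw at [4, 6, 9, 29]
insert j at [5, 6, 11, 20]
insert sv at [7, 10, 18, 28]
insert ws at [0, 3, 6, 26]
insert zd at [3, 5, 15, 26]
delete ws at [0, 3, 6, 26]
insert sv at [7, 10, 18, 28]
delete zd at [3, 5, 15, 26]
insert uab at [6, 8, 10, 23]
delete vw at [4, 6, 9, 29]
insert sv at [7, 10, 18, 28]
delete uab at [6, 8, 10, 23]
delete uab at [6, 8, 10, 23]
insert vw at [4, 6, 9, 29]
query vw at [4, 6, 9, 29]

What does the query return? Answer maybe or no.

Answer: maybe

Derivation:
Step 1: insert ul at [1, 8, 16, 23] -> counters=[0,1,0,0,0,0,0,0,1,0,0,0,0,0,0,0,1,0,0,0,0,0,0,1,0,0,0,0,0,0]
Step 2: insert n at [1, 8, 11, 18] -> counters=[0,2,0,0,0,0,0,0,2,0,0,1,0,0,0,0,1,0,1,0,0,0,0,1,0,0,0,0,0,0]
Step 3: insert uab at [6, 8, 10, 23] -> counters=[0,2,0,0,0,0,1,0,3,0,1,1,0,0,0,0,1,0,1,0,0,0,0,2,0,0,0,0,0,0]
Step 4: insert vw at [4, 6, 9, 29] -> counters=[0,2,0,0,1,0,2,0,3,1,1,1,0,0,0,0,1,0,1,0,0,0,0,2,0,0,0,0,0,1]
Step 5: insert j at [5, 6, 11, 20] -> counters=[0,2,0,0,1,1,3,0,3,1,1,2,0,0,0,0,1,0,1,0,1,0,0,2,0,0,0,0,0,1]
Step 6: insert sv at [7, 10, 18, 28] -> counters=[0,2,0,0,1,1,3,1,3,1,2,2,0,0,0,0,1,0,2,0,1,0,0,2,0,0,0,0,1,1]
Step 7: insert ws at [0, 3, 6, 26] -> counters=[1,2,0,1,1,1,4,1,3,1,2,2,0,0,0,0,1,0,2,0,1,0,0,2,0,0,1,0,1,1]
Step 8: insert zd at [3, 5, 15, 26] -> counters=[1,2,0,2,1,2,4,1,3,1,2,2,0,0,0,1,1,0,2,0,1,0,0,2,0,0,2,0,1,1]
Step 9: delete ws at [0, 3, 6, 26] -> counters=[0,2,0,1,1,2,3,1,3,1,2,2,0,0,0,1,1,0,2,0,1,0,0,2,0,0,1,0,1,1]
Step 10: insert sv at [7, 10, 18, 28] -> counters=[0,2,0,1,1,2,3,2,3,1,3,2,0,0,0,1,1,0,3,0,1,0,0,2,0,0,1,0,2,1]
Step 11: delete zd at [3, 5, 15, 26] -> counters=[0,2,0,0,1,1,3,2,3,1,3,2,0,0,0,0,1,0,3,0,1,0,0,2,0,0,0,0,2,1]
Step 12: insert uab at [6, 8, 10, 23] -> counters=[0,2,0,0,1,1,4,2,4,1,4,2,0,0,0,0,1,0,3,0,1,0,0,3,0,0,0,0,2,1]
Step 13: delete vw at [4, 6, 9, 29] -> counters=[0,2,0,0,0,1,3,2,4,0,4,2,0,0,0,0,1,0,3,0,1,0,0,3,0,0,0,0,2,0]
Step 14: insert sv at [7, 10, 18, 28] -> counters=[0,2,0,0,0,1,3,3,4,0,5,2,0,0,0,0,1,0,4,0,1,0,0,3,0,0,0,0,3,0]
Step 15: delete uab at [6, 8, 10, 23] -> counters=[0,2,0,0,0,1,2,3,3,0,4,2,0,0,0,0,1,0,4,0,1,0,0,2,0,0,0,0,3,0]
Step 16: delete uab at [6, 8, 10, 23] -> counters=[0,2,0,0,0,1,1,3,2,0,3,2,0,0,0,0,1,0,4,0,1,0,0,1,0,0,0,0,3,0]
Step 17: insert vw at [4, 6, 9, 29] -> counters=[0,2,0,0,1,1,2,3,2,1,3,2,0,0,0,0,1,0,4,0,1,0,0,1,0,0,0,0,3,1]
Query vw: check counters[4]=1 counters[6]=2 counters[9]=1 counters[29]=1 -> maybe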